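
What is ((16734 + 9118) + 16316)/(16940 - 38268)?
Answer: -5271/2666 ≈ -1.9771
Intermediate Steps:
((16734 + 9118) + 16316)/(16940 - 38268) = (25852 + 16316)/(-21328) = 42168*(-1/21328) = -5271/2666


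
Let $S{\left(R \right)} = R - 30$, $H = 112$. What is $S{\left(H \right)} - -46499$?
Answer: $46581$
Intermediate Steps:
$S{\left(R \right)} = -30 + R$
$S{\left(H \right)} - -46499 = \left(-30 + 112\right) - -46499 = 82 + 46499 = 46581$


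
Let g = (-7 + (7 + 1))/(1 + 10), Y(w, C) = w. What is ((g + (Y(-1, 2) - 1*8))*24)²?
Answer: 5531904/121 ≈ 45718.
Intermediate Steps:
g = 1/11 (g = (-7 + 8)/11 = 1*(1/11) = 1/11 ≈ 0.090909)
((g + (Y(-1, 2) - 1*8))*24)² = ((1/11 + (-1 - 1*8))*24)² = ((1/11 + (-1 - 8))*24)² = ((1/11 - 9)*24)² = (-98/11*24)² = (-2352/11)² = 5531904/121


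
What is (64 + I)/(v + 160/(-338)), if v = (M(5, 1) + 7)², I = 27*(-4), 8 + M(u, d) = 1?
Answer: 1859/20 ≈ 92.950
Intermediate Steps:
M(u, d) = -7 (M(u, d) = -8 + 1 = -7)
I = -108
v = 0 (v = (-7 + 7)² = 0² = 0)
(64 + I)/(v + 160/(-338)) = (64 - 108)/(0 + 160/(-338)) = -44/(0 + 160*(-1/338)) = -44/(0 - 80/169) = -44/(-80/169) = -44*(-169/80) = 1859/20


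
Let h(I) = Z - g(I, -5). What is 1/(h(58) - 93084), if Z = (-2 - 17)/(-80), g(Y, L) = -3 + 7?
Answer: -80/7447021 ≈ -1.0743e-5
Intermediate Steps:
g(Y, L) = 4
Z = 19/80 (Z = -19*(-1/80) = 19/80 ≈ 0.23750)
h(I) = -301/80 (h(I) = 19/80 - 1*4 = 19/80 - 4 = -301/80)
1/(h(58) - 93084) = 1/(-301/80 - 93084) = 1/(-7447021/80) = -80/7447021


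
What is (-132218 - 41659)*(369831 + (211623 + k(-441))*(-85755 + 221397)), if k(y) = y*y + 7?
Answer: -9578202000576561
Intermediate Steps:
k(y) = 7 + y² (k(y) = y² + 7 = 7 + y²)
(-132218 - 41659)*(369831 + (211623 + k(-441))*(-85755 + 221397)) = (-132218 - 41659)*(369831 + (211623 + (7 + (-441)²))*(-85755 + 221397)) = -173877*(369831 + (211623 + (7 + 194481))*135642) = -173877*(369831 + (211623 + 194488)*135642) = -173877*(369831 + 406111*135642) = -173877*(369831 + 55085708262) = -173877*55086078093 = -9578202000576561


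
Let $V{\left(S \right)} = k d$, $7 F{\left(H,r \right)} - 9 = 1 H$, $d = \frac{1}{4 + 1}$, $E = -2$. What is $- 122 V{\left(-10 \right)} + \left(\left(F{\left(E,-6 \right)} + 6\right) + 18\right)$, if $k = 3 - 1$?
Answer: $- \frac{119}{5} \approx -23.8$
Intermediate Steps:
$d = \frac{1}{5} \approx 0.2$
$k = 2$ ($k = 3 - 1 = 2$)
$F{\left(H,r \right)} = \frac{9}{7} + \frac{H}{7}$ ($F{\left(H,r \right)} = \frac{9}{7} + \frac{1 H}{7} = \frac{9}{7} + \frac{H}{7}$)
$V{\left(S \right)} = \frac{2}{5}$ ($V{\left(S \right)} = 2 \cdot \frac{1}{5} = \frac{2}{5}$)
$- 122 V{\left(-10 \right)} + \left(\left(F{\left(E,-6 \right)} + 6\right) + 18\right) = \left(-122\right) \frac{2}{5} + \left(\left(\left(\frac{9}{7} + \frac{1}{7} \left(-2\right)\right) + 6\right) + 18\right) = - \frac{244}{5} + \left(\left(\left(\frac{9}{7} - \frac{2}{7}\right) + 6\right) + 18\right) = - \frac{244}{5} + \left(\left(1 + 6\right) + 18\right) = - \frac{244}{5} + \left(7 + 18\right) = - \frac{244}{5} + 25 = - \frac{119}{5}$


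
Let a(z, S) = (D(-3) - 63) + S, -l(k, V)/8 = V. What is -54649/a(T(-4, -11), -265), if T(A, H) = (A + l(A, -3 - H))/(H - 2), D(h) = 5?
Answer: 54649/323 ≈ 169.19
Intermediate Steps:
l(k, V) = -8*V
T(A, H) = (24 + A + 8*H)/(-2 + H) (T(A, H) = (A - 8*(-3 - H))/(H - 2) = (A + (24 + 8*H))/(-2 + H) = (24 + A + 8*H)/(-2 + H))
a(z, S) = -58 + S (a(z, S) = (5 - 63) + S = -58 + S)
-54649/a(T(-4, -11), -265) = -54649/(-58 - 265) = -54649/(-323) = -54649*(-1/323) = 54649/323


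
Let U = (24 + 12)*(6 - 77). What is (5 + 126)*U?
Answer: -334836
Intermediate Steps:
U = -2556 (U = 36*(-71) = -2556)
(5 + 126)*U = (5 + 126)*(-2556) = 131*(-2556) = -334836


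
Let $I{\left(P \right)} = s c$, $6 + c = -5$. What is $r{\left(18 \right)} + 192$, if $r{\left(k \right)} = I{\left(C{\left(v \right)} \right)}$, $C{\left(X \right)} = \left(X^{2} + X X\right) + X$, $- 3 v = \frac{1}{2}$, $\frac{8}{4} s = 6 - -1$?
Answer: $\frac{307}{2} \approx 153.5$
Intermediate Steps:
$c = -11$ ($c = -6 - 5 = -11$)
$s = \frac{7}{2}$ ($s = \frac{6 - -1}{2} = \frac{6 + 1}{2} = \frac{1}{2} \cdot 7 = \frac{7}{2} \approx 3.5$)
$v = - \frac{1}{6}$ ($v = - \frac{1}{3 \cdot 2} = \left(- \frac{1}{3}\right) \frac{1}{2} = - \frac{1}{6} \approx -0.16667$)
$C{\left(X \right)} = X + 2 X^{2}$ ($C{\left(X \right)} = \left(X^{2} + X^{2}\right) + X = 2 X^{2} + X = X + 2 X^{2}$)
$I{\left(P \right)} = - \frac{77}{2}$ ($I{\left(P \right)} = \frac{7}{2} \left(-11\right) = - \frac{77}{2}$)
$r{\left(k \right)} = - \frac{77}{2}$
$r{\left(18 \right)} + 192 = - \frac{77}{2} + 192 = \frac{307}{2}$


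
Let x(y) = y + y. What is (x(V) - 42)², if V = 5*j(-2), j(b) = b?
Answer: 3844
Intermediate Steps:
V = -10 (V = 5*(-2) = -10)
x(y) = 2*y
(x(V) - 42)² = (2*(-10) - 42)² = (-20 - 42)² = (-62)² = 3844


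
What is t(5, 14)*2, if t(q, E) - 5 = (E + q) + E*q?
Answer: 188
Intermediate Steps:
t(q, E) = 5 + E + q + E*q (t(q, E) = 5 + ((E + q) + E*q) = 5 + (E + q + E*q) = 5 + E + q + E*q)
t(5, 14)*2 = (5 + 14 + 5 + 14*5)*2 = (5 + 14 + 5 + 70)*2 = 94*2 = 188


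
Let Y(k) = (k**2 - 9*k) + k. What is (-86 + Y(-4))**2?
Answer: 1444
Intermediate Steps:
Y(k) = k**2 - 8*k
(-86 + Y(-4))**2 = (-86 - 4*(-8 - 4))**2 = (-86 - 4*(-12))**2 = (-86 + 48)**2 = (-38)**2 = 1444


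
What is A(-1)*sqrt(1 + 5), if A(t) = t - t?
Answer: 0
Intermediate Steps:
A(t) = 0
A(-1)*sqrt(1 + 5) = 0*sqrt(1 + 5) = 0*sqrt(6) = 0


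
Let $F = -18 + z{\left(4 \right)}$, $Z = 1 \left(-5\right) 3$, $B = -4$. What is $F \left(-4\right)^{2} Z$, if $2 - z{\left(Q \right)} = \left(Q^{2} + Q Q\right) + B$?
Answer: $10560$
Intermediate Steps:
$z{\left(Q \right)} = 6 - 2 Q^{2}$ ($z{\left(Q \right)} = 2 - \left(\left(Q^{2} + Q Q\right) - 4\right) = 2 - \left(\left(Q^{2} + Q^{2}\right) - 4\right) = 2 - \left(2 Q^{2} - 4\right) = 2 - \left(-4 + 2 Q^{2}\right) = 6 - 2 Q^{2}$)
$Z = -15$ ($Z = \left(-5\right) 3 = -15$)
$F = -44$ ($F = -18 + \left(6 - 2 \cdot 4^{2}\right) = -18 + \left(6 - 32\right) = -18 - 26 = -44$)
$F \left(-4\right)^{2} Z = - 44 \left(-4\right)^{2} \left(-15\right) = \left(-44\right) 16 \left(-15\right) = \left(-704\right) \left(-15\right) = 10560$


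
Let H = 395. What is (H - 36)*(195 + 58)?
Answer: 90827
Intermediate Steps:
(H - 36)*(195 + 58) = (395 - 36)*(195 + 58) = 359*253 = 90827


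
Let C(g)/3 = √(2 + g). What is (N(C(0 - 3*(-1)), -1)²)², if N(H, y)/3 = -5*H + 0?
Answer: 102515625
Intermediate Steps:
C(g) = 3*√(2 + g)
N(H, y) = -15*H (N(H, y) = 3*(-5*H + 0) = 3*(-5*H) = -15*H)
(N(C(0 - 3*(-1)), -1)²)² = ((-45*√(2 + (0 - 3*(-1))))²)² = ((-45*√(2 + (0 + 3)))²)² = ((-45*√(2 + 3))²)² = ((-45*√5)²)² = 10125² = 102515625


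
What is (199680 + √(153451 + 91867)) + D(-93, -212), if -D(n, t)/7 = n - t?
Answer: 198847 + √245318 ≈ 1.9934e+5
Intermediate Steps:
D(n, t) = -7*n + 7*t (D(n, t) = -7*(n - t) = -7*n + 7*t)
(199680 + √(153451 + 91867)) + D(-93, -212) = (199680 + √(153451 + 91867)) + (-7*(-93) + 7*(-212)) = (199680 + √245318) + (651 - 1484) = (199680 + √245318) - 833 = 198847 + √245318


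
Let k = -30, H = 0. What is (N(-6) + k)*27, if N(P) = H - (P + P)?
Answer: -486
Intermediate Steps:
N(P) = -2*P (N(P) = 0 - (P + P) = 0 - 2*P = -2*P)
(N(-6) + k)*27 = (-2*(-6) - 30)*27 = (12 - 30)*27 = -18*27 = -486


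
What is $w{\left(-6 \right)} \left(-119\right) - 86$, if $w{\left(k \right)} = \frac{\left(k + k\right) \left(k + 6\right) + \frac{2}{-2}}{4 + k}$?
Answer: $- \frac{291}{2} \approx -145.5$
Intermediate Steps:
$w{\left(k \right)} = \frac{-1 + 2 k \left(6 + k\right)}{4 + k}$ ($w{\left(k \right)} = \frac{2 k \left(6 + k\right) + 2 \left(- \frac{1}{2}\right)}{4 + k} = \frac{2 k \left(6 + k\right) - 1}{4 + k} = \frac{-1 + 2 k \left(6 + k\right)}{4 + k}$)
$w{\left(-6 \right)} \left(-119\right) - 86 = \frac{-1 + 2 \left(-6\right)^{2} + 12 \left(-6\right)}{4 - 6} \left(-119\right) - 86 = \frac{-1 + 2 \cdot 36 - 72}{-2} \left(-119\right) - 86 = - \frac{-1 + 72 - 72}{2} \left(-119\right) - 86 = \left(- \frac{1}{2}\right) \left(-1\right) \left(-119\right) - 86 = \frac{1}{2} \left(-119\right) - 86 = - \frac{119}{2} - 86 = - \frac{291}{2}$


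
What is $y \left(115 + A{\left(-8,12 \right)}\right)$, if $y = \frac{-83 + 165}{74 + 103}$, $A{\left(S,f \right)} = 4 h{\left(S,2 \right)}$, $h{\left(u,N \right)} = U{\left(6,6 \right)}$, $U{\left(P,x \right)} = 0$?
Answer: $\frac{9430}{177} \approx 53.277$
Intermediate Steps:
$h{\left(u,N \right)} = 0$
$A{\left(S,f \right)} = 0$ ($A{\left(S,f \right)} = 4 \cdot 0 = 0$)
$y = \frac{82}{177} \approx 0.46328$
$y \left(115 + A{\left(-8,12 \right)}\right) = \frac{82 \left(115 + 0\right)}{177} = \frac{82}{177} \cdot 115 = \frac{9430}{177}$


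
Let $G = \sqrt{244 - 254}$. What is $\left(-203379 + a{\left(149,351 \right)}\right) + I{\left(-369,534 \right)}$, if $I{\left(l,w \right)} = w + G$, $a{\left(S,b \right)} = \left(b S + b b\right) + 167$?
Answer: $-27178 + i \sqrt{10} \approx -27178.0 + 3.1623 i$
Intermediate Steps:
$G = i \sqrt{10}$ ($G = \sqrt{-10} = i \sqrt{10} \approx 3.1623 i$)
$a{\left(S,b \right)} = 167 + b^{2} + S b$ ($a{\left(S,b \right)} = \left(S b + b^{2}\right) + 167 = \left(b^{2} + S b\right) + 167 = 167 + b^{2} + S b$)
$I{\left(l,w \right)} = w + i \sqrt{10}$
$\left(-203379 + a{\left(149,351 \right)}\right) + I{\left(-369,534 \right)} = \left(-203379 + \left(167 + 351^{2} + 149 \cdot 351\right)\right) + \left(534 + i \sqrt{10}\right) = \left(-203379 + \left(167 + 123201 + 52299\right)\right) + \left(534 + i \sqrt{10}\right) = \left(-203379 + 175667\right) + \left(534 + i \sqrt{10}\right) = -27712 + \left(534 + i \sqrt{10}\right) = -27178 + i \sqrt{10}$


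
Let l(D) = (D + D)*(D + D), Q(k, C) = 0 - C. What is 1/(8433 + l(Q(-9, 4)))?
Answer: 1/8497 ≈ 0.00011769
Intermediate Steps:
Q(k, C) = -C
l(D) = 4*D**2 (l(D) = (2*D)*(2*D) = 4*D**2)
1/(8433 + l(Q(-9, 4))) = 1/(8433 + 4*(-1*4)**2) = 1/(8433 + 4*(-4)**2) = 1/(8433 + 4*16) = 1/(8433 + 64) = 1/8497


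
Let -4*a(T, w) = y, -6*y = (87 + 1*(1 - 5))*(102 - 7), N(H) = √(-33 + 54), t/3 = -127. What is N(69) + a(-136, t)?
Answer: 7885/24 + √21 ≈ 333.12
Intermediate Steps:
t = -381 (t = 3*(-127) = -381)
N(H) = √21
y = -7885/6 (y = -(87 + 1*(1 - 5))*(102 - 7)/6 = -(87 + 1*(-4))*95/6 = -(87 - 4)*95/6 = -83*95/6 = -⅙*7885 = -7885/6 ≈ -1314.2)
a(T, w) = 7885/24 (a(T, w) = -¼*(-7885/6) = 7885/24)
N(69) + a(-136, t) = √21 + 7885/24 = 7885/24 + √21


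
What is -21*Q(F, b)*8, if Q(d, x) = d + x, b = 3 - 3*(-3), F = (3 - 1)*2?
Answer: -2688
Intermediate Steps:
F = 4 (F = 2*2 = 4)
b = 12 (b = 3 + 9 = 12)
-21*Q(F, b)*8 = -21*(4 + 12)*8 = -21*16*8 = -336*8 = -2688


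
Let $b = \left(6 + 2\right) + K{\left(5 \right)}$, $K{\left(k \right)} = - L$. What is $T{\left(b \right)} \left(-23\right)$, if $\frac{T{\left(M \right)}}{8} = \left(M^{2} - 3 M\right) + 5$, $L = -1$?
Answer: $-10856$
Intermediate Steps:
$K{\left(k \right)} = 1$ ($K{\left(k \right)} = \left(-1\right) \left(-1\right) = 1$)
$b = 9$ ($b = \left(6 + 2\right) + 1 = 8 + 1 = 9$)
$T{\left(M \right)} = 40 - 24 M + 8 M^{2}$ ($T{\left(M \right)} = 8 \left(\left(M^{2} - 3 M\right) + 5\right) = 8 \left(5 + M^{2} - 3 M\right) = 40 - 24 M + 8 M^{2}$)
$T{\left(b \right)} \left(-23\right) = \left(40 - 216 + 8 \cdot 9^{2}\right) \left(-23\right) = \left(40 - 216 + 8 \cdot 81\right) \left(-23\right) = \left(40 - 216 + 648\right) \left(-23\right) = 472 \left(-23\right) = -10856$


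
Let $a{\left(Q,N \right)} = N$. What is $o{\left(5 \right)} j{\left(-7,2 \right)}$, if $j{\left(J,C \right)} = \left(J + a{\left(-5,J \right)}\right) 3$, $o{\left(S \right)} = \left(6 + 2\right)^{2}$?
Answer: $-2688$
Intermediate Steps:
$o{\left(S \right)} = 64$ ($o{\left(S \right)} = 8^{2} = 64$)
$j{\left(J,C \right)} = 6 J$ ($j{\left(J,C \right)} = \left(J + J\right) 3 = 2 J 3 = 6 J$)
$o{\left(5 \right)} j{\left(-7,2 \right)} = 64 \cdot 6 \left(-7\right) = 64 \left(-42\right) = -2688$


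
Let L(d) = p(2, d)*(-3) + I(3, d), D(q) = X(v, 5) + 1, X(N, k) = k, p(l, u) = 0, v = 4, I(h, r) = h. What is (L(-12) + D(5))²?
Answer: 81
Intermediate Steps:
D(q) = 6 (D(q) = 5 + 1 = 6)
L(d) = 3 (L(d) = 0*(-3) + 3 = 0 + 3 = 3)
(L(-12) + D(5))² = (3 + 6)² = 9² = 81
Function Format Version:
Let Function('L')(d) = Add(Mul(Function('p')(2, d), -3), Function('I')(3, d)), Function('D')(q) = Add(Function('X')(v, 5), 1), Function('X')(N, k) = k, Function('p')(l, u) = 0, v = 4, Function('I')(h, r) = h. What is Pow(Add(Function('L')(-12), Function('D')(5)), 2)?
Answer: 81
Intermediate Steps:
Function('D')(q) = 6 (Function('D')(q) = Add(5, 1) = 6)
Function('L')(d) = 3 (Function('L')(d) = Add(Mul(0, -3), 3) = Add(0, 3) = 3)
Pow(Add(Function('L')(-12), Function('D')(5)), 2) = Pow(Add(3, 6), 2) = Pow(9, 2) = 81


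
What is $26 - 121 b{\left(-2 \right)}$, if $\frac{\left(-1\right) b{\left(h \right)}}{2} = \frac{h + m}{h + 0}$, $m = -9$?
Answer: $1357$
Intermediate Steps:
$b{\left(h \right)} = - \frac{2 \left(-9 + h\right)}{h}$ ($b{\left(h \right)} = - 2 \frac{h - 9}{h + 0} = - 2 \frac{-9 + h}{h} = - \frac{2 \left(-9 + h\right)}{h}$)
$26 - 121 b{\left(-2 \right)} = 26 - 121 \left(-2 + \frac{18}{-2}\right) = 26 - 121 \left(-2 + 18 \left(- \frac{1}{2}\right)\right) = 26 - 121 \left(-2 - 9\right) = 26 - -1331 = 26 + 1331 = 1357$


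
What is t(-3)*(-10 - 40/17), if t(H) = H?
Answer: 630/17 ≈ 37.059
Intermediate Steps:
t(-3)*(-10 - 40/17) = -3*(-10 - 40/17) = -3*(-210/17) = 630/17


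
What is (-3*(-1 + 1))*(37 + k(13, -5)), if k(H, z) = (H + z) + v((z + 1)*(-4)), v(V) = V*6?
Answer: 0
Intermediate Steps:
v(V) = 6*V
k(H, z) = -24 + H - 23*z (k(H, z) = (H + z) + 6*((z + 1)*(-4)) = (H + z) + 6*((1 + z)*(-4)) = (H + z) + 6*(-4 - 4*z) = (H + z) + (-24 - 24*z) = -24 + H - 23*z)
(-3*(-1 + 1))*(37 + k(13, -5)) = (-3*(-1 + 1))*(37 + (-24 + 13 - 23*(-5))) = (-3*0)*(37 + (-24 + 13 + 115)) = 0*(37 + 104) = 0*141 = 0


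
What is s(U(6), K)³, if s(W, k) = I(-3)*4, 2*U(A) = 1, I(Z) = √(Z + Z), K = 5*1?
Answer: -384*I*√6 ≈ -940.6*I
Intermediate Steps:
K = 5
I(Z) = √2*√Z (I(Z) = √(2*Z) = √2*√Z)
U(A) = ½ (U(A) = (½)*1 = ½)
s(W, k) = 4*I*√6 (s(W, k) = (√2*√(-3))*4 = (√2*(I*√3))*4 = (I*√6)*4 = 4*I*√6)
s(U(6), K)³ = (4*I*√6)³ = -384*I*√6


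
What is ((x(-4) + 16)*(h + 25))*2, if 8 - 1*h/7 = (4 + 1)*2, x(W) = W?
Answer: 264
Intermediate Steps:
h = -14 (h = 56 - 7*(4 + 1)*2 = 56 - 35*2 = 56 - 7*10 = 56 - 70 = -14)
((x(-4) + 16)*(h + 25))*2 = ((-4 + 16)*(-14 + 25))*2 = (12*11)*2 = 132*2 = 264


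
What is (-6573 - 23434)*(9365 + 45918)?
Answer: -1658876981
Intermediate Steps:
(-6573 - 23434)*(9365 + 45918) = -30007*55283 = -1658876981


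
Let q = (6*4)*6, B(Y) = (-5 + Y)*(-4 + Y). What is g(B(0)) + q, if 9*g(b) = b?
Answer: 1316/9 ≈ 146.22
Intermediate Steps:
g(b) = b/9
q = 144 (q = 24*6 = 144)
g(B(0)) + q = (20 + 0² - 9*0)/9 + 144 = (20 + 0 + 0)/9 + 144 = (⅑)*20 + 144 = 20/9 + 144 = 1316/9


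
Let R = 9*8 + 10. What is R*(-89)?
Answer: -7298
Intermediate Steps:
R = 82 (R = 72 + 10 = 82)
R*(-89) = 82*(-89) = -7298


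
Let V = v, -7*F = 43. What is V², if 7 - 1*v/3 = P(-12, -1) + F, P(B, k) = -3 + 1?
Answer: 101124/49 ≈ 2063.8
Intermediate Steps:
F = -43/7 (F = -⅐*43 = -43/7 ≈ -6.1429)
P(B, k) = -2
v = 318/7 (v = 21 - 3*(-2 - 43/7) = 21 - 3*(-57/7) = 21 + 171/7 = 318/7 ≈ 45.429)
V = 318/7 ≈ 45.429
V² = (318/7)² = 101124/49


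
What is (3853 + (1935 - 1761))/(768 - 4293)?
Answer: -4027/3525 ≈ -1.1424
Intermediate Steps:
(3853 + (1935 - 1761))/(768 - 4293) = (3853 + 174)/(-3525) = 4027*(-1/3525) = -4027/3525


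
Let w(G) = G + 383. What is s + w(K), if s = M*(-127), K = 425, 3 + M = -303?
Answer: 39670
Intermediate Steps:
M = -306 (M = -3 - 303 = -306)
w(G) = 383 + G
s = 38862 (s = -306*(-127) = 38862)
s + w(K) = 38862 + (383 + 425) = 38862 + 808 = 39670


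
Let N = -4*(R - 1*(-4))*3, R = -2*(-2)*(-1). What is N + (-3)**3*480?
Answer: -12960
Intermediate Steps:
R = -4 (R = 4*(-1) = -4)
N = 0 (N = -4*(-4 - 1*(-4))*3 = -4*(-4 + 4)*3 = -4*0*3 = 0*3 = 0)
N + (-3)**3*480 = 0 + (-3)**3*480 = 0 - 27*480 = 0 - 12960 = -12960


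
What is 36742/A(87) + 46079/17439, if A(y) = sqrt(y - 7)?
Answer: 46079/17439 + 18371*sqrt(5)/10 ≈ 4110.5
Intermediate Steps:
A(y) = sqrt(-7 + y)
36742/A(87) + 46079/17439 = 36742/(sqrt(-7 + 87)) + 46079/17439 = 36742/(sqrt(80)) + 46079*(1/17439) = 36742/((4*sqrt(5))) + 46079/17439 = 36742*(sqrt(5)/20) + 46079/17439 = 18371*sqrt(5)/10 + 46079/17439 = 46079/17439 + 18371*sqrt(5)/10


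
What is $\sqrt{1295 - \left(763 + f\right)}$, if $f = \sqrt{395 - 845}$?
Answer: $\sqrt{532 - 15 i \sqrt{2}} \approx 23.07 - 0.4598 i$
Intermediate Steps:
$f = 15 i \sqrt{2}$ ($f = \sqrt{-450} = 15 i \sqrt{2} \approx 21.213 i$)
$\sqrt{1295 - \left(763 + f\right)} = \sqrt{1295 - \left(763 + 15 i \sqrt{2}\right)} = \sqrt{532 - 15 i \sqrt{2}}$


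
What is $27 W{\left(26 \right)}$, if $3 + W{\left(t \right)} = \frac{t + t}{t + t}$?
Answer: $-54$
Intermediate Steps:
$W{\left(t \right)} = -2$ ($W{\left(t \right)} = -3 + \frac{t + t}{t + t} = -3 + \frac{2 t}{2 t} = -3 + 2 t \frac{1}{2 t} = -3 + 1 = -2$)
$27 W{\left(26 \right)} = 27 \left(-2\right) = -54$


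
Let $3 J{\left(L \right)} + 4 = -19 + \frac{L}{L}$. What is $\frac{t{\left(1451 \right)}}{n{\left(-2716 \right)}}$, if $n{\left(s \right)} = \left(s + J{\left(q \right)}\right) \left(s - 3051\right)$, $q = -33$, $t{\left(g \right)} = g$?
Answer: $\frac{4353}{47116390} \approx 9.2388 \cdot 10^{-5}$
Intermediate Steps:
$J{\left(L \right)} = - \frac{22}{3}$ ($J{\left(L \right)} = - \frac{4}{3} + \frac{-19 + \frac{L}{L}}{3} = - \frac{4}{3} + \frac{-19 + 1}{3} = - \frac{4}{3} + \frac{1}{3} \left(-18\right) = - \frac{4}{3} - 6 = - \frac{22}{3}$)
$n{\left(s \right)} = \left(-3051 + s\right) \left(- \frac{22}{3} + s\right)$ ($n{\left(s \right)} = \left(s - \frac{22}{3}\right) \left(s - 3051\right) = \left(- \frac{22}{3} + s\right) \left(-3051 + s\right) = \left(-3051 + s\right) \left(- \frac{22}{3} + s\right)$)
$\frac{t{\left(1451 \right)}}{n{\left(-2716 \right)}} = \frac{1451}{22374 + \left(-2716\right)^{2} - - \frac{24919300}{3}} = \frac{1451}{22374 + 7376656 + \frac{24919300}{3}} = \frac{1451}{\frac{47116390}{3}} = 1451 \cdot \frac{3}{47116390} = \frac{4353}{47116390}$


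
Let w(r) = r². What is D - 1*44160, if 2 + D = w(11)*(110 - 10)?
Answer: -32062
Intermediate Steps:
D = 12098 (D = -2 + 11²*(110 - 10) = -2 + 121*100 = -2 + 12100 = 12098)
D - 1*44160 = 12098 - 1*44160 = 12098 - 44160 = -32062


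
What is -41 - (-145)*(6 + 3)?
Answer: 1264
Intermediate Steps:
-41 - (-145)*(6 + 3) = -41 - (-145)*9 = -41 - 29*(-45) = -41 + 1305 = 1264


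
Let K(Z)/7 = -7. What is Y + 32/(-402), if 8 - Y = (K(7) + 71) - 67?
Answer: 10637/201 ≈ 52.920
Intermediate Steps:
K(Z) = -49 (K(Z) = 7*(-7) = -49)
Y = 53 (Y = 8 - ((-49 + 71) - 67) = 8 - (22 - 67) = 8 - 1*(-45) = 8 + 45 = 53)
Y + 32/(-402) = 53 + 32/(-402) = 53 + 32*(-1/402) = 53 - 16/201 = 10637/201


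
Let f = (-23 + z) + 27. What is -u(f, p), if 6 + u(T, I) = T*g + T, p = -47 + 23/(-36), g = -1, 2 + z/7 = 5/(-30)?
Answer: 6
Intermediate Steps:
z = -91/6 (z = -14 + 7*(5/(-30)) = -14 + 7*(5*(-1/30)) = -14 + 7*(-⅙) = -14 - 7/6 = -91/6 ≈ -15.167)
p = -1715/36 (p = -47 + 23*(-1/36) = -47 - 23/36 = -1715/36 ≈ -47.639)
f = -67/6 (f = (-23 - 91/6) + 27 = -229/6 + 27 = -67/6 ≈ -11.167)
u(T, I) = -6 (u(T, I) = -6 + (T*(-1) + T) = -6 + (-T + T) = -6 + 0 = -6)
-u(f, p) = -1*(-6) = 6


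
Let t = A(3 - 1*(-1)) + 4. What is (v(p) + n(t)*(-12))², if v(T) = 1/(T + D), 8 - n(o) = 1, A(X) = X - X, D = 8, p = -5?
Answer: 63001/9 ≈ 7000.1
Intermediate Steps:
A(X) = 0
t = 4 (t = 0 + 4 = 4)
n(o) = 7 (n(o) = 8 - 1*1 = 8 - 1 = 7)
v(T) = 1/(8 + T) (v(T) = 1/(T + 8) = 1/(8 + T))
(v(p) + n(t)*(-12))² = (1/(8 - 5) + 7*(-12))² = (1/3 - 84)² = (⅓ - 84)² = (-251/3)² = 63001/9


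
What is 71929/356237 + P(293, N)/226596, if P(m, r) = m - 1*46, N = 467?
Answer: 16386814223/80721879252 ≈ 0.20300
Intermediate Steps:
P(m, r) = -46 + m (P(m, r) = m - 46 = -46 + m)
71929/356237 + P(293, N)/226596 = 71929/356237 + (-46 + 293)/226596 = 71929*(1/356237) + 247*(1/226596) = 71929/356237 + 247/226596 = 16386814223/80721879252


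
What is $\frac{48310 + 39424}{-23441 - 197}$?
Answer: $- \frac{43867}{11819} \approx -3.7116$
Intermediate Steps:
$\frac{48310 + 39424}{-23441 - 197} = \frac{87734}{-23638} = 87734 \left(- \frac{1}{23638}\right) = - \frac{43867}{11819}$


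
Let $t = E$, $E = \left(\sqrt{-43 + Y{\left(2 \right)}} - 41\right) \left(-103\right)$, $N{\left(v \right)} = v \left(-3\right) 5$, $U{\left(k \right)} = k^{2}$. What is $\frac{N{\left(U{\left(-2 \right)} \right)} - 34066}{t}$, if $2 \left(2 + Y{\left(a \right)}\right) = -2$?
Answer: $- \frac{1399166}{177881} - \frac{34126 i \sqrt{46}}{177881} \approx -7.8657 - 1.3012 i$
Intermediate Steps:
$N{\left(v \right)} = - 15 v$ ($N{\left(v \right)} = - 3 v 5 = - 15 v$)
$Y{\left(a \right)} = -3$ ($Y{\left(a \right)} = -2 + \frac{1}{2} \left(-2\right) = -2 - 1 = -3$)
$E = 4223 - 103 i \sqrt{46}$ ($E = \left(\sqrt{-43 - 3} - 41\right) \left(-103\right) = \left(\sqrt{-46} - 41\right) \left(-103\right) = \left(i \sqrt{46} - 41\right) \left(-103\right) = \left(-41 + i \sqrt{46}\right) \left(-103\right) = 4223 - 103 i \sqrt{46} \approx 4223.0 - 698.58 i$)
$t = 4223 - 103 i \sqrt{46} \approx 4223.0 - 698.58 i$
$\frac{N{\left(U{\left(-2 \right)} \right)} - 34066}{t} = \frac{- 15 \left(-2\right)^{2} - 34066}{4223 - 103 i \sqrt{46}} = \frac{\left(-15\right) 4 - 34066}{4223 - 103 i \sqrt{46}} = \frac{-60 - 34066}{4223 - 103 i \sqrt{46}} = - \frac{34126}{4223 - 103 i \sqrt{46}}$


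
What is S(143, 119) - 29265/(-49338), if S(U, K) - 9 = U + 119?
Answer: 4466621/16446 ≈ 271.59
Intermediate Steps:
S(U, K) = 128 + U (S(U, K) = 9 + (U + 119) = 9 + (119 + U) = 128 + U)
S(143, 119) - 29265/(-49338) = (128 + 143) - 29265/(-49338) = 271 - 29265*(-1/49338) = 271 + 9755/16446 = 4466621/16446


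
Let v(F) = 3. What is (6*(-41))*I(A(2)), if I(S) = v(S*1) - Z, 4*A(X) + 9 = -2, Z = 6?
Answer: 738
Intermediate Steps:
A(X) = -11/4 (A(X) = -9/4 + (1/4)*(-2) = -9/4 - 1/2 = -11/4)
I(S) = -3 (I(S) = 3 - 1*6 = 3 - 6 = -3)
(6*(-41))*I(A(2)) = (6*(-41))*(-3) = -246*(-3) = 738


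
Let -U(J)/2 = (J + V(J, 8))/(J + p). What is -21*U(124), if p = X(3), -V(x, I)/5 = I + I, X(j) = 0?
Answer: 462/31 ≈ 14.903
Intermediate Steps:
V(x, I) = -10*I (V(x, I) = -5*(I + I) = -10*I)
p = 0
U(J) = -2*(-80 + J)/J (U(J) = -2*(J - 10*8)/(J + 0) = -2*(J - 80)/J = -2*(-80 + J)/J)
-21*U(124) = -21*(-2 + 160/124) = -21*(-2 + 160*(1/124)) = -21*(-2 + 40/31) = -21*(-22/31) = 462/31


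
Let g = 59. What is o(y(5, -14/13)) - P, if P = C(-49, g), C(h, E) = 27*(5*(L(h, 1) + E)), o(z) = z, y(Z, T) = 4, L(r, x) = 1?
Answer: -8096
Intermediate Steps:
C(h, E) = 135 + 135*E (C(h, E) = 27*(5*(1 + E)) = 27*(5 + 5*E) = 135 + 135*E)
P = 8100 (P = 135 + 135*59 = 135 + 7965 = 8100)
o(y(5, -14/13)) - P = 4 - 1*8100 = 4 - 8100 = -8096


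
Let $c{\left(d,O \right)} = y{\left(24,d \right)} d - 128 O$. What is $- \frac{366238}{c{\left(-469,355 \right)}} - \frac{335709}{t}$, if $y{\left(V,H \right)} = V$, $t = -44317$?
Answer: $\frac{17631963455}{1256298316} \approx 14.035$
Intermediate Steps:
$c{\left(d,O \right)} = - 128 O + 24 d$ ($c{\left(d,O \right)} = 24 d - 128 O = - 128 O + 24 d$)
$- \frac{366238}{c{\left(-469,355 \right)}} - \frac{335709}{t} = - \frac{366238}{\left(-128\right) 355 + 24 \left(-469\right)} - \frac{335709}{-44317} = - \frac{366238}{-45440 - 11256} - - \frac{335709}{44317} = - \frac{366238}{-56696} + \frac{335709}{44317} = \left(-366238\right) \left(- \frac{1}{56696}\right) + \frac{335709}{44317} = \frac{183119}{28348} + \frac{335709}{44317} = \frac{17631963455}{1256298316}$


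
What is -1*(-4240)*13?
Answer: 55120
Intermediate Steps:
-1*(-4240)*13 = 4240*13 = 55120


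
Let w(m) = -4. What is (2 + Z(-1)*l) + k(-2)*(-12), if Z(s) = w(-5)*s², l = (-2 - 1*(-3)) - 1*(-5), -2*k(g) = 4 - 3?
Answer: -16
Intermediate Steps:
k(g) = -½ (k(g) = -(4 - 3)/2 = -½*1 = -½)
l = 6 (l = (-2 + 3) + 5 = 1 + 5 = 6)
Z(s) = -4*s²
(2 + Z(-1)*l) + k(-2)*(-12) = (2 - 4*(-1)²*6) - ½*(-12) = (2 - 4*1*6) + 6 = (2 - 4*6) + 6 = (2 - 24) + 6 = -22 + 6 = -16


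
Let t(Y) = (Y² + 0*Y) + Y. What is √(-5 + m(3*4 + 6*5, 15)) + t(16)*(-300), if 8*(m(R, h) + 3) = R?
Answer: -81600 + I*√11/2 ≈ -81600.0 + 1.6583*I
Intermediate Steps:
m(R, h) = -3 + R/8
t(Y) = Y + Y² (t(Y) = (Y² + 0) + Y = Y² + Y = Y + Y²)
√(-5 + m(3*4 + 6*5, 15)) + t(16)*(-300) = √(-5 + (-3 + (3*4 + 6*5)/8)) + (16*(1 + 16))*(-300) = √(-5 + (-3 + (12 + 30)/8)) + (16*17)*(-300) = √(-5 + (-3 + (⅛)*42)) + 272*(-300) = √(-5 + (-3 + 21/4)) - 81600 = √(-5 + 9/4) - 81600 = √(-11/4) - 81600 = I*√11/2 - 81600 = -81600 + I*√11/2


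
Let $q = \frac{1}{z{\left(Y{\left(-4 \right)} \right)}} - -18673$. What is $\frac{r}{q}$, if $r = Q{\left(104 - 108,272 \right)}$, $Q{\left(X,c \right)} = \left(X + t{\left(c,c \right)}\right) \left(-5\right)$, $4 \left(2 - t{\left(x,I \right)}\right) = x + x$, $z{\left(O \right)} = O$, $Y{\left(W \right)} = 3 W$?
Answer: $\frac{1656}{44815} \approx 0.036952$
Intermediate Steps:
$t{\left(x,I \right)} = 2 - \frac{x}{2}$ ($t{\left(x,I \right)} = 2 - \frac{x + x}{4} = 2 - \frac{2 x}{4} = 2 - \frac{x}{2}$)
$q = \frac{224075}{12}$ ($q = \frac{1}{3 \left(-4\right)} - -18673 = \frac{1}{-12} + 18673 = - \frac{1}{12} + 18673 = \frac{224075}{12} \approx 18673.0$)
$Q{\left(X,c \right)} = -10 - 5 X + \frac{5 c}{2}$ ($Q{\left(X,c \right)} = \left(X - \left(-2 + \frac{c}{2}\right)\right) \left(-5\right) = \left(2 + X - \frac{c}{2}\right) \left(-5\right) = -10 - 5 X + \frac{5 c}{2}$)
$r = 690$ ($r = -10 - 5 \left(104 - 108\right) + \frac{5}{2} \cdot 272 = -10 - 5 \left(104 - 108\right) + 680 = -10 - -20 + 680 = -10 + 20 + 680 = 690$)
$\frac{r}{q} = \frac{690}{\frac{224075}{12}} = 690 \cdot \frac{12}{224075} = \frac{1656}{44815}$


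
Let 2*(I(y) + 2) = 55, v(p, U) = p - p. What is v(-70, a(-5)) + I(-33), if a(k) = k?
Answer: 51/2 ≈ 25.500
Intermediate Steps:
v(p, U) = 0
I(y) = 51/2 (I(y) = -2 + (½)*55 = -2 + 55/2 = 51/2)
v(-70, a(-5)) + I(-33) = 0 + 51/2 = 51/2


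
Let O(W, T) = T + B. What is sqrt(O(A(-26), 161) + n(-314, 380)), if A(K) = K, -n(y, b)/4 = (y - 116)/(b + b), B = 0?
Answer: sqrt(58938)/19 ≈ 12.777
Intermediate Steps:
n(y, b) = -2*(-116 + y)/b (n(y, b) = -4*(y - 116)/(b + b) = -4*(-116 + y)/(2*b) = -4*(-116 + y)*1/(2*b) = -2*(-116 + y)/b)
O(W, T) = T (O(W, T) = T + 0 = T)
sqrt(O(A(-26), 161) + n(-314, 380)) = sqrt(161 + 2*(116 - 1*(-314))/380) = sqrt(161 + 2*(1/380)*(116 + 314)) = sqrt(161 + 2*(1/380)*430) = sqrt(161 + 43/19) = sqrt(3102/19) = sqrt(58938)/19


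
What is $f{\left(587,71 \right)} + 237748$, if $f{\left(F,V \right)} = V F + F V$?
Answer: $321102$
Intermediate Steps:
$f{\left(F,V \right)} = 2 F V$ ($f{\left(F,V \right)} = F V + F V = 2 F V$)
$f{\left(587,71 \right)} + 237748 = 2 \cdot 587 \cdot 71 + 237748 = 83354 + 237748 = 321102$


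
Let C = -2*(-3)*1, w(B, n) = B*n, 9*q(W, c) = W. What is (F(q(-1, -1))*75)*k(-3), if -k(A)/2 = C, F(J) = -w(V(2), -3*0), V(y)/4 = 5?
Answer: 0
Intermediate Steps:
q(W, c) = W/9
V(y) = 20 (V(y) = 4*5 = 20)
F(J) = 0 (F(J) = -20*(-3*0) = -20*0 = -1*0 = 0)
C = 6 (C = 6*1 = 6)
k(A) = -12 (k(A) = -2*6 = -12)
(F(q(-1, -1))*75)*k(-3) = (0*75)*(-12) = 0*(-12) = 0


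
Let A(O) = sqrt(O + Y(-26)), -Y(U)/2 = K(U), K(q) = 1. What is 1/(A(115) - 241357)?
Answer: -241357/58253201336 - sqrt(113)/58253201336 ≈ -4.1434e-6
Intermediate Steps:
Y(U) = -2 (Y(U) = -2*1 = -2)
A(O) = sqrt(-2 + O) (A(O) = sqrt(O - 2) = sqrt(-2 + O))
1/(A(115) - 241357) = 1/(sqrt(-2 + 115) - 241357) = 1/(sqrt(113) - 241357) = 1/(-241357 + sqrt(113))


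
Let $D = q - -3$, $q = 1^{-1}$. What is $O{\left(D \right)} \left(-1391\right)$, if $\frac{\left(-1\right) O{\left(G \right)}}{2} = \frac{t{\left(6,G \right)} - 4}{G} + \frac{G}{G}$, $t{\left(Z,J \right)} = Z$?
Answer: $4173$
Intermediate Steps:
$q = 1$
$D = 4$ ($D = 1 - -3 = 1 + 3 = 4$)
$O{\left(G \right)} = -2 - \frac{4}{G}$ ($O{\left(G \right)} = - 2 \left(\frac{6 - 4}{G} + \frac{G}{G}\right) = - 2 \left(\frac{2}{G} + 1\right) = - 2 \left(1 + \frac{2}{G}\right) = -2 - \frac{4}{G}$)
$O{\left(D \right)} \left(-1391\right) = \left(-2 - \frac{4}{4}\right) \left(-1391\right) = \left(-2 - 1\right) \left(-1391\right) = \left(-3\right) \left(-1391\right) = 4173$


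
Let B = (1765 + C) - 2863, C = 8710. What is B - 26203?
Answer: -18591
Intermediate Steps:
B = 7612 (B = (1765 + 8710) - 2863 = 10475 - 2863 = 7612)
B - 26203 = 7612 - 26203 = -18591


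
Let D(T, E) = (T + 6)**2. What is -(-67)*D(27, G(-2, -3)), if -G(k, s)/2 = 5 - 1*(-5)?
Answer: 72963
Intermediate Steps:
G(k, s) = -20 (G(k, s) = -2*(5 - 1*(-5)) = -2*(5 + 5) = -2*10 = -20)
D(T, E) = (6 + T)**2
-(-67)*D(27, G(-2, -3)) = -(-67)*(6 + 27)**2 = -(-67)*33**2 = -(-67)*1089 = -67*(-1089) = 72963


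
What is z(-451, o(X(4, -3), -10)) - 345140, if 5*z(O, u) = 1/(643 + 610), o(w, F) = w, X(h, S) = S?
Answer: -2162302099/6265 ≈ -3.4514e+5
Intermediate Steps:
z(O, u) = 1/6265 (z(O, u) = 1/(5*(643 + 610)) = (⅕)/1253 = (⅕)*(1/1253) = 1/6265)
z(-451, o(X(4, -3), -10)) - 345140 = 1/6265 - 345140 = -2162302099/6265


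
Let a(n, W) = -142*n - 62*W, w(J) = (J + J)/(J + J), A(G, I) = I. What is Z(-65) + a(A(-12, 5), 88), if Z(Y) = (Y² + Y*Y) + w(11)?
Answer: 2285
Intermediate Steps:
w(J) = 1 (w(J) = (2*J)/((2*J)) = (2*J)*(1/(2*J)) = 1)
Z(Y) = 1 + 2*Y² (Z(Y) = (Y² + Y*Y) + 1 = (Y² + Y²) + 1 = 2*Y² + 1 = 1 + 2*Y²)
Z(-65) + a(A(-12, 5), 88) = (1 + 2*(-65)²) + (-142*5 - 62*88) = (1 + 2*4225) + (-710 - 5456) = (1 + 8450) - 6166 = 8451 - 6166 = 2285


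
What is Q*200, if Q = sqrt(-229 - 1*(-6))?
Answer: 200*I*sqrt(223) ≈ 2986.6*I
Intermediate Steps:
Q = I*sqrt(223) (Q = sqrt(-229 + 6) = sqrt(-223) = I*sqrt(223) ≈ 14.933*I)
Q*200 = (I*sqrt(223))*200 = 200*I*sqrt(223)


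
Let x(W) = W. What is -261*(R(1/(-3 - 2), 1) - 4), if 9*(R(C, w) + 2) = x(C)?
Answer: 7859/5 ≈ 1571.8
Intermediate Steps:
R(C, w) = -2 + C/9
-261*(R(1/(-3 - 2), 1) - 4) = -261*((-2 + 1/(9*(-3 - 2))) - 4) = -261*((-2 + (⅑)/(-5)) - 4) = -261*((-2 + (⅑)*(-⅕)) - 4) = -261*((-2 - 1/45) - 4) = -261*(-91/45 - 4) = -261*(-271)/45 = -29*(-271/5) = 7859/5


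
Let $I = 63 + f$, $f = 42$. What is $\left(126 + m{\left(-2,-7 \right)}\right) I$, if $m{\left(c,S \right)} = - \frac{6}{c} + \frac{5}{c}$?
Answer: $\frac{26565}{2} \approx 13283.0$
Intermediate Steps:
$I = 105$ ($I = 63 + 42 = 105$)
$m{\left(c,S \right)} = - \frac{1}{c}$
$\left(126 + m{\left(-2,-7 \right)}\right) I = \left(126 - \frac{1}{-2}\right) 105 = \left(126 - - \frac{1}{2}\right) 105 = \left(126 + \frac{1}{2}\right) 105 = \frac{253}{2} \cdot 105 = \frac{26565}{2}$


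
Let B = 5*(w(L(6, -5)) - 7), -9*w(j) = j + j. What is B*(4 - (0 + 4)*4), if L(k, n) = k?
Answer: 500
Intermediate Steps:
w(j) = -2*j/9 (w(j) = -(j + j)/9 = -2*j/9)
B = -125/3 (B = 5*(-2/9*6 - 7) = 5*(-4/3 - 7) = 5*(-25/3) = -125/3 ≈ -41.667)
B*(4 - (0 + 4)*4) = -125*(4 - (0 + 4)*4)/3 = -125*(4 - 4*4)/3 = -125*(4 - 1*16)/3 = -125*(4 - 16)/3 = -125/3*(-12) = 500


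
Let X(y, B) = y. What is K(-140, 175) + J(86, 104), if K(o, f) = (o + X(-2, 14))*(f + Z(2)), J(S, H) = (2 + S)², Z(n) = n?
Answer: -17390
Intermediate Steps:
K(o, f) = (-2 + o)*(2 + f) (K(o, f) = (o - 2)*(f + 2) = (-2 + o)*(2 + f))
K(-140, 175) + J(86, 104) = (-4 - 2*175 + 2*(-140) + 175*(-140)) + (2 + 86)² = (-4 - 350 - 280 - 24500) + 88² = -25134 + 7744 = -17390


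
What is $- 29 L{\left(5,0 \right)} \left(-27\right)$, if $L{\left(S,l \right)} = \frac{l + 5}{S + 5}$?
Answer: $\frac{783}{2} \approx 391.5$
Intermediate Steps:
$L{\left(S,l \right)} = \frac{5 + l}{5 + S}$
$- 29 L{\left(5,0 \right)} \left(-27\right) = - 29 \frac{5 + 0}{5 + 5} \left(-27\right) = - 29 \cdot \frac{1}{10} \cdot 5 \left(-27\right) = \left(-29\right) \frac{1}{2} \left(-27\right) = \left(- \frac{29}{2}\right) \left(-27\right) = \frac{783}{2}$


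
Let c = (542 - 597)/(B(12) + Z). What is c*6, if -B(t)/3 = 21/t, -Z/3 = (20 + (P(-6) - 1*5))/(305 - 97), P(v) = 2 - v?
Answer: 22880/387 ≈ 59.121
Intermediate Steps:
Z = -69/208 (Z = -3*(20 + ((2 - 1*(-6)) - 1*5))/(305 - 97) = -3*(20 + ((2 + 6) - 5))/208 = -3*(20 + (8 - 5))/208 = -3*(20 + 3)/208 = -69/208 ≈ -0.33173)
B(t) = -63/t
c = 11440/1161 (c = (542 - 597)/(-63/12 - 69/208) = -55/(-63*1/12 - 69/208) = -55/(-21/4 - 69/208) = -55/(-1161/208) = -55*(-208/1161) = 11440/1161 ≈ 9.8536)
c*6 = (11440/1161)*6 = 22880/387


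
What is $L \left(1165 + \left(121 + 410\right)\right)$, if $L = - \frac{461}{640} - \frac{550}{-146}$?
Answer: $\frac{7544391}{1460} \approx 5167.4$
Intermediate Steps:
$L = \frac{142347}{46720}$ ($L = \left(-461\right) \frac{1}{640} - - \frac{275}{73} = - \frac{461}{640} + \frac{275}{73} = \frac{142347}{46720} \approx 3.0468$)
$L \left(1165 + \left(121 + 410\right)\right) = \frac{142347 \left(1165 + \left(121 + 410\right)\right)}{46720} = \frac{142347 \left(1165 + 531\right)}{46720} = \frac{142347}{46720} \cdot 1696 = \frac{7544391}{1460}$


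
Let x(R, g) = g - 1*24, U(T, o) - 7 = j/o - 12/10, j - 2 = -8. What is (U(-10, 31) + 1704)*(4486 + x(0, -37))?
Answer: 234515265/31 ≈ 7.5650e+6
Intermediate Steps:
j = -6 (j = 2 - 8 = -6)
U(T, o) = 29/5 - 6/o (U(T, o) = 7 + (-6/o - 12/10) = 7 + (-6/o - 12*⅒) = 7 + (-6/o - 6/5) = 7 + (-6/5 - 6/o) = 29/5 - 6/o)
x(R, g) = -24 + g (x(R, g) = g - 24 = -24 + g)
(U(-10, 31) + 1704)*(4486 + x(0, -37)) = ((29/5 - 6/31) + 1704)*(4486 + (-24 - 37)) = ((29/5 - 6*1/31) + 1704)*(4486 - 61) = ((29/5 - 6/31) + 1704)*4425 = (869/155 + 1704)*4425 = (264989/155)*4425 = 234515265/31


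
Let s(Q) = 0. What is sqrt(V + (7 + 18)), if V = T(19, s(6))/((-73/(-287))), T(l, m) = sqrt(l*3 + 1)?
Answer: sqrt(133225 + 20951*sqrt(58))/73 ≈ 7.4123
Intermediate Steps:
T(l, m) = sqrt(1 + 3*l) (T(l, m) = sqrt(3*l + 1) = sqrt(1 + 3*l))
V = 287*sqrt(58)/73 (V = sqrt(1 + 3*19)/((-73/(-287))) = sqrt(1 + 57)/((-73*(-1/287))) = sqrt(58)/(73/287) = sqrt(58)*(287/73) = 287*sqrt(58)/73 ≈ 29.941)
sqrt(V + (7 + 18)) = sqrt(287*sqrt(58)/73 + (7 + 18)) = sqrt(287*sqrt(58)/73 + 25) = sqrt(25 + 287*sqrt(58)/73)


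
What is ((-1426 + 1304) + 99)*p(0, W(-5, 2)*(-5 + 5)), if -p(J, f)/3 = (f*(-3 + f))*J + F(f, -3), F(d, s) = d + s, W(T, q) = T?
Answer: -207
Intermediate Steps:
p(J, f) = 9 - 3*f - 3*J*f*(-3 + f) (p(J, f) = -3*((f*(-3 + f))*J + (f - 3)) = -3*(J*f*(-3 + f) + (-3 + f)) = -3*(-3 + f + J*f*(-3 + f)) = 9 - 3*f - 3*J*f*(-3 + f))
((-1426 + 1304) + 99)*p(0, W(-5, 2)*(-5 + 5)) = ((-1426 + 1304) + 99)*(9 - (-15)*(-5 + 5) - 3*0*(-5*(-5 + 5))**2 + 9*0*(-5*(-5 + 5))) = (-122 + 99)*(9 - (-15)*0 - 3*0*(-5*0)**2 + 9*0*(-5*0)) = -23*(9 - 3*0 - 3*0*0**2 + 9*0*0) = -23*(9 + 0 - 3*0*0 + 0) = -23*(9 + 0 + 0 + 0) = -23*9 = -207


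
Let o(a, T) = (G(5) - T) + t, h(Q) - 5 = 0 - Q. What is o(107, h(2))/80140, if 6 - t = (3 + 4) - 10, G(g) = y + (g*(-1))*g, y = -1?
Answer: -1/4007 ≈ -0.00024956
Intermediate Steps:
G(g) = -1 - g² (G(g) = -1 + (g*(-1))*g = -1 + (-g)*g = -1 - g²)
t = 9 (t = 6 - ((3 + 4) - 10) = 6 - (7 - 10) = 6 - 1*(-3) = 6 + 3 = 9)
h(Q) = 5 - Q (h(Q) = 5 + (0 - Q) = 5 - Q)
o(a, T) = -17 - T (o(a, T) = ((-1 - 1*5²) - T) + 9 = ((-1 - 1*25) - T) + 9 = ((-1 - 25) - T) + 9 = (-26 - T) + 9 = -17 - T)
o(107, h(2))/80140 = (-17 - (5 - 1*2))/80140 = (-17 - (5 - 2))*(1/80140) = (-17 - 1*3)*(1/80140) = (-17 - 3)*(1/80140) = -20*1/80140 = -1/4007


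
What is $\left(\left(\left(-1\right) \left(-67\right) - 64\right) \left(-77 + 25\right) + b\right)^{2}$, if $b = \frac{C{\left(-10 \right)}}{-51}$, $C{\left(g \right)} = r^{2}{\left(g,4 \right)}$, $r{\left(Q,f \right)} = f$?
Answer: $\frac{63552784}{2601} \approx 24434.0$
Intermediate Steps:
$C{\left(g \right)} = 16$ ($C{\left(g \right)} = 4^{2} = 16$)
$b = - \frac{16}{51}$ ($b = \frac{16}{-51} = 16 \left(- \frac{1}{51}\right) = - \frac{16}{51} \approx -0.31373$)
$\left(\left(\left(-1\right) \left(-67\right) - 64\right) \left(-77 + 25\right) + b\right)^{2} = \left(\left(\left(-1\right) \left(-67\right) - 64\right) \left(-77 + 25\right) - \frac{16}{51}\right)^{2} = \left(\left(67 - 64\right) \left(-52\right) - \frac{16}{51}\right)^{2} = \left(3 \left(-52\right) - \frac{16}{51}\right)^{2} = \left(-156 - \frac{16}{51}\right)^{2} = \left(- \frac{7972}{51}\right)^{2} = \frac{63552784}{2601}$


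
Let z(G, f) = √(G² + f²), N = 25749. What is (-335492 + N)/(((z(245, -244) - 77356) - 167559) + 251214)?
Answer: -278724451/5651120 + 44249*√119561/5651120 ≈ -46.615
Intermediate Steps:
(-335492 + N)/(((z(245, -244) - 77356) - 167559) + 251214) = (-335492 + 25749)/(((√(245² + (-244)²) - 77356) - 167559) + 251214) = -309743/(((√(60025 + 59536) - 77356) - 167559) + 251214) = -309743/(((√119561 - 77356) - 167559) + 251214) = -309743/(((-77356 + √119561) - 167559) + 251214) = -309743/((-244915 + √119561) + 251214) = -309743/(6299 + √119561)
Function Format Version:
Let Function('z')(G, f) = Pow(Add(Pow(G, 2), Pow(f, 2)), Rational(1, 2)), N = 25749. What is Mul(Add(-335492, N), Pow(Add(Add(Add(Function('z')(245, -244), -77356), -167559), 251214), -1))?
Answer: Add(Rational(-278724451, 5651120), Mul(Rational(44249, 5651120), Pow(119561, Rational(1, 2)))) ≈ -46.615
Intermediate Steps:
Mul(Add(-335492, N), Pow(Add(Add(Add(Function('z')(245, -244), -77356), -167559), 251214), -1)) = Mul(Add(-335492, 25749), Pow(Add(Add(Add(Pow(Add(Pow(245, 2), Pow(-244, 2)), Rational(1, 2)), -77356), -167559), 251214), -1)) = Mul(-309743, Pow(Add(Add(Add(Pow(Add(60025, 59536), Rational(1, 2)), -77356), -167559), 251214), -1)) = Mul(-309743, Pow(Add(Add(Add(Pow(119561, Rational(1, 2)), -77356), -167559), 251214), -1)) = Mul(-309743, Pow(Add(Add(Add(-77356, Pow(119561, Rational(1, 2))), -167559), 251214), -1)) = Mul(-309743, Pow(Add(Add(-244915, Pow(119561, Rational(1, 2))), 251214), -1)) = Mul(-309743, Pow(Add(6299, Pow(119561, Rational(1, 2))), -1))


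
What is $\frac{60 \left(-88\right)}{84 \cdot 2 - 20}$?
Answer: $- \frac{1320}{37} \approx -35.676$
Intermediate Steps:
$\frac{60 \left(-88\right)}{84 \cdot 2 - 20} = - \frac{5280}{168 - 20} = - \frac{5280}{148} = \left(-5280\right) \frac{1}{148} = - \frac{1320}{37}$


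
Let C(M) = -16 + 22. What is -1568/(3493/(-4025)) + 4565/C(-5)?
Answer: 7687535/2994 ≈ 2567.6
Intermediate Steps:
C(M) = 6
-1568/(3493/(-4025)) + 4565/C(-5) = -1568/(3493/(-4025)) + 4565/6 = -1568/(3493*(-1/4025)) + 4565*(⅙) = -1568/(-499/575) + 4565/6 = -1568*(-575/499) + 4565/6 = 901600/499 + 4565/6 = 7687535/2994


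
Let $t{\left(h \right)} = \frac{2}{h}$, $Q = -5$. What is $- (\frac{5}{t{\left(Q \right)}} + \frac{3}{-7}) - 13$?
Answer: $- \frac{1}{14} \approx -0.071429$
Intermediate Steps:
$- (\frac{5}{t{\left(Q \right)}} + \frac{3}{-7}) - 13 = - (\frac{5}{2 \frac{1}{-5}} + \frac{3}{-7}) - 13 = - (\frac{5}{2 \left(- \frac{1}{5}\right)} + 3 \left(- \frac{1}{7}\right)) - 13 = - (\frac{5}{- \frac{2}{5}} - \frac{3}{7}) - 13 = - (5 \left(- \frac{5}{2}\right) - \frac{3}{7}) - 13 = - (- \frac{25}{2} - \frac{3}{7}) - 13 = \left(-1\right) \left(- \frac{181}{14}\right) - 13 = \frac{181}{14} - 13 = - \frac{1}{14}$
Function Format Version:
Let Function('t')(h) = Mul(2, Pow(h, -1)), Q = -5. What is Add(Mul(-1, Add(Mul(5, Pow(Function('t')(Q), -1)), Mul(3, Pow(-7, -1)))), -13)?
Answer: Rational(-1, 14) ≈ -0.071429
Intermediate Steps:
Add(Mul(-1, Add(Mul(5, Pow(Function('t')(Q), -1)), Mul(3, Pow(-7, -1)))), -13) = Add(Mul(-1, Add(Mul(5, Pow(Mul(2, Pow(-5, -1)), -1)), Mul(3, Pow(-7, -1)))), -13) = Add(Mul(-1, Add(Mul(5, Pow(Mul(2, Rational(-1, 5)), -1)), Mul(3, Rational(-1, 7)))), -13) = Add(Mul(-1, Add(Mul(5, Pow(Rational(-2, 5), -1)), Rational(-3, 7))), -13) = Add(Mul(-1, Add(Mul(5, Rational(-5, 2)), Rational(-3, 7))), -13) = Add(Mul(-1, Add(Rational(-25, 2), Rational(-3, 7))), -13) = Add(Mul(-1, Rational(-181, 14)), -13) = Add(Rational(181, 14), -13) = Rational(-1, 14)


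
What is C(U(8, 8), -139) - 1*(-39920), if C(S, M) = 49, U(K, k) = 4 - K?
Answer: 39969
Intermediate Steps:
C(U(8, 8), -139) - 1*(-39920) = 49 - 1*(-39920) = 49 + 39920 = 39969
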